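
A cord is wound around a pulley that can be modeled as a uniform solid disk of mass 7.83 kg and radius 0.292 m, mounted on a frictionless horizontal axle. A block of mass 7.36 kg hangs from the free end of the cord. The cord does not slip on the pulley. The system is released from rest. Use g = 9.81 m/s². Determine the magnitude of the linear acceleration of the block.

I = ½MR² = (1/2)(7.83)(0.292)² = 0.3338 kg·m².
Block: mg − T = ma. Pulley: TR = Iα. No-slip: a = αR, so T = (I/R²)a = 3.915·a.
Then mg = (m + 3.915)a, so a = (7.36)(9.81)/(7.36 + 3.915) = 6.404 m/s².

a ≈ 6.40 m/s²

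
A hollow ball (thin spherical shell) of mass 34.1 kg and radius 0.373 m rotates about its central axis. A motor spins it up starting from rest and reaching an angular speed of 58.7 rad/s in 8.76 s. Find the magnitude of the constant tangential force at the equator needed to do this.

F ≈ 56.8 N

I = (2/3)MR² = (2/3)(34.1)(0.373)² = 3.163 kg·m².
α = Δω/Δt = (58.7 − 0)/8.76 = 6.701 rad/s².
The required torque is τ = Iα = (3.163)(6.701) = 21.19 N·m.
A tangential force at the equator gives τ = FR, so F = τ/R = 21.19/0.373 = 56.82 N.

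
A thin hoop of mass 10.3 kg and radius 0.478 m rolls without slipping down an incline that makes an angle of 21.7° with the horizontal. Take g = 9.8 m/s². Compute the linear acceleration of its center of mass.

Translation along the incline: Mg sinθ − f = Ma.
Rotation about the center: fR = Iα with I = MR². No-slip gives a = αR, so f = (I/R²)a = M a.
Substituting: Mg sinθ = (1 + 1.000)Ma, so a = g sinθ/(1 + 1.000) = (9.8) sin 21.7° / 2.000 = 1.812 m/s².

a ≈ 1.81 m/s²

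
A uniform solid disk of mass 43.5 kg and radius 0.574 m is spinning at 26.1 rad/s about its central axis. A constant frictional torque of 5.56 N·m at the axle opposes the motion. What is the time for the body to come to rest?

I = ½MR² = (1/2)(43.5)(0.574)² = 7.166 kg·m².
The net torque has magnitude 5.56 N·m, opposing ω.
|α| = τ/I = 5.560/7.166 = 0.7759 rad/s² (deceleration).
0 = ω₀ − |α|t ⇒ t = ω₀/|α| = 26.1/0.7759 = 33.64 s.

t ≈ 33.6 s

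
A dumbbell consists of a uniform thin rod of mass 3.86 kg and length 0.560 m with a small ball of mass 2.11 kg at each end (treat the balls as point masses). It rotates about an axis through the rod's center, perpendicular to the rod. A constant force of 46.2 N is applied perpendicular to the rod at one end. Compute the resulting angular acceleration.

α ≈ 30.0 rad/s²

I_rod = (1/12)ML² = (1/12)(3.86)(0.560)² = 0.1009 kg·m².
I_balls = 2·m·(L/2)² = 2(2.11)(0.2800)² = 0.3308 kg·m².
Total I = 0.4317 kg·m².
τ = F·(L/2) = (46.2)(0.280) = 12.94 N·m.
α = τ/I = 12.94/0.4317 = 29.96 rad/s².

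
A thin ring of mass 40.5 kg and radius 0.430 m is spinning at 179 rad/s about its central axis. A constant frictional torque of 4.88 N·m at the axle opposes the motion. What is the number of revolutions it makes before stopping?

≈ 3910 revolutions

I = MR² = (40.5)(0.430)² = 7.488 kg·m².
The net torque has magnitude 4.88 N·m, opposing ω.
|α| = τ/I = 4.880/7.488 = 0.6517 rad/s² (deceleration).
ω² = ω₀² − 2|α|θ with ω = 0 ⇒ θ = ω₀²/(2|α|) = 24580 rad = 3913 rev.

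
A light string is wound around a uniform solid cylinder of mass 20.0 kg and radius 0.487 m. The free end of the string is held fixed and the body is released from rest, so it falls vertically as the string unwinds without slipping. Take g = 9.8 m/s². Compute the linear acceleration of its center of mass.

a ≈ 6.53 m/s²

Translation: Mg − T = Ma. Rotation about the center: TR = Iα with I = ½MR².
With a = αR: T = (I/R²)a = (1/2)M a, so Mg = (1 + 0.5000)Ma.
a = g/(1 + 0.5000) = 9.8/1.500 = 6.533 m/s².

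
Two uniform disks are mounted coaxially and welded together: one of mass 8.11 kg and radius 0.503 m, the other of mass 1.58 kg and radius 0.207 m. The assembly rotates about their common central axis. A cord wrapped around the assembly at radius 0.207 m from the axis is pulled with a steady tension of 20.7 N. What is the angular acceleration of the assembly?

α ≈ 4.04 rad/s²

I = ½M₁R₁² + ½M₂R₂² = ½(8.11)(0.503)² + ½(1.58)(0.207)² = 1.060 kg·m².
τ = F r = (20.7)(0.207) = 4.285 N·m.
α = τ/I = 4.285/1.060 = 4.043 rad/s².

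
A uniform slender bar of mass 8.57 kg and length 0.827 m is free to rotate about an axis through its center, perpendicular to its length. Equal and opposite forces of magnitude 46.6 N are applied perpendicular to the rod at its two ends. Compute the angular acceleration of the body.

I = (1/12)ML² = (1/12)(8.57)(0.827)² = 0.4884 kg·m².
The couple gives τ = F·(L/2) + F·(L/2) = F L = (46.6)(0.827) = 38.54 N·m.
From τ = Iα: α = 38.54/0.4884 = 78.90 rad/s².

α ≈ 78.9 rad/s²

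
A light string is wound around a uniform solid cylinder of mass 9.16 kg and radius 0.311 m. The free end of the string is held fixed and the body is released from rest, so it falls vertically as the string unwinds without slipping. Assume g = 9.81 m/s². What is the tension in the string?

Translation: Mg − T = Ma. Rotation about the center: TR = Iα with I = ½MR².
With a = αR: T = (I/R²)a = (1/2)M a, so Mg = (1 + 0.5000)Ma.
a = g/(1 + 0.5000) = 9.81/1.500 = 6.540 m/s².
T = 0.5000·M·a = (0.5000)(9.16)(6.540) = 29.95 N.

T ≈ 30.0 N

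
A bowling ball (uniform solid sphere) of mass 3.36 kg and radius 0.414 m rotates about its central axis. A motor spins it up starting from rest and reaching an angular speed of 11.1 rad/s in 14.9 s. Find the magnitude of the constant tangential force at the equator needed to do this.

I = (2/5)MR² = (2/5)(3.36)(0.414)² = 0.2304 kg·m².
α = Δω/Δt = (11.1 − 0)/14.9 = 0.7450 rad/s².
The required torque is τ = Iα = (0.2304)(0.7450) = 0.1716 N·m.
A tangential force at the equator gives τ = FR, so F = τ/R = 0.1716/0.414 = 0.4145 N.

F ≈ 0.415 N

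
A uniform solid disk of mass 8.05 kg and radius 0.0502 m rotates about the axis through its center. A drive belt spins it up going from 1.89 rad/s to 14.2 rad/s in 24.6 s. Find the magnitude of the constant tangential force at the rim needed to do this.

I = ½MR² = (1/2)(8.05)(0.0502)² = 0.01014 kg·m².
α = Δω/Δt = (14.2 − 1.89)/24.6 = 0.5004 rad/s².
The required torque is τ = Iα = (0.01014)(0.5004) = 0.005076 N·m.
A tangential force at the rim gives τ = FR, so F = τ/R = 0.005076/0.0502 = 0.1011 N.

F ≈ 0.101 N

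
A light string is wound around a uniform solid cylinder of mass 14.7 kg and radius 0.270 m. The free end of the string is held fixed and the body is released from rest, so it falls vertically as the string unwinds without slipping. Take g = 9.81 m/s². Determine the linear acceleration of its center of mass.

a ≈ 6.54 m/s²

Translation: Mg − T = Ma. Rotation about the center: TR = Iα with I = ½MR².
With a = αR: T = (I/R²)a = (1/2)M a, so Mg = (1 + 0.5000)Ma.
a = g/(1 + 0.5000) = 9.81/1.500 = 6.540 m/s².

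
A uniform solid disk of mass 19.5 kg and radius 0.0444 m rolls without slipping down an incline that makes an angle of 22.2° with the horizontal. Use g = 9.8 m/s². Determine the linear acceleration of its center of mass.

Translation along the incline: Mg sinθ − f = Ma.
Rotation about the center: fR = Iα with I = ½MR². No-slip gives a = αR, so f = (I/R²)a = (1/2)M a.
Substituting: Mg sinθ = (1 + 0.5000)Ma, so a = g sinθ/(1 + 0.5000) = (9.8) sin 22.2° / 1.500 = 2.469 m/s².

a ≈ 2.47 m/s²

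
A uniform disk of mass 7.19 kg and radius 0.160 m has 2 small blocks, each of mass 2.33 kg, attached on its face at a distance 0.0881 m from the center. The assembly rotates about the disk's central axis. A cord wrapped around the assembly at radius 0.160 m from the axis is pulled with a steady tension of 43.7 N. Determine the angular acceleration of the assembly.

α ≈ 54.5 rad/s²

I_disk = ½MR² = ½(7.19)(0.160)² = 0.09203 kg·m².
I_blocks = 2·m·r² = 2(2.33)(0.0881)² = 0.03617 kg·m².
Total I = 0.1282 kg·m².
τ = F r = (43.7)(0.160) = 6.992 N·m.
α = τ/I = 6.992/0.1282 = 54.54 rad/s².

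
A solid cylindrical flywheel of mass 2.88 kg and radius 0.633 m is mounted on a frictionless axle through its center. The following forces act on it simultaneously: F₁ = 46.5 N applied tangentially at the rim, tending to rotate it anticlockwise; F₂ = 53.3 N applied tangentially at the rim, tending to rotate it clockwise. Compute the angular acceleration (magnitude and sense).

α ≈ 7.46 rad/s², clockwise

I = ½MR² = (1/2)(2.88)(0.633)² = 0.5770 kg·m².
Taking anticlockwise as positive: τ₁ = +(46.5)(0.633) = +29.43 N·m; τ₂ = −(53.3)(0.633) = −33.74 N·m.
Net torque τ = -4.304 N·m.
α = τ/I = -4.304/0.5770 = -7.460 rad/s².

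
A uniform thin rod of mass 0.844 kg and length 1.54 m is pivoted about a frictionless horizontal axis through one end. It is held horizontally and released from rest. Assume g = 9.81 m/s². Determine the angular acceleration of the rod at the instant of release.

About the pivot, I = (1/3)ML² = (1/3)(0.844)(1.54)² = 0.6672 kg·m².
The weight acts at the center, a distance L/2 = 0.7700 m from the pivot; τ = Mg(L/2) = 6.375 N·m.
α = τ/I = 6.375/0.6672 = 9.555 rad/s².

α ≈ 9.56 rad/s²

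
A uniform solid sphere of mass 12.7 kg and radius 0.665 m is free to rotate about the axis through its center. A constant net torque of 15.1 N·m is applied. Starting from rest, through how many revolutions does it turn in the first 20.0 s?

I = (2/5)MR² = (2/5)(12.7)(0.665)² = 2.247 kg·m².
α = τ/I = 15.1/2.247 = 6.722 rad/s².
θ = ½αt² = ½(6.722)(20.0)² = 1344 rad.
Revolutions = θ/(2π) = 214.0.

≈ 214 revolutions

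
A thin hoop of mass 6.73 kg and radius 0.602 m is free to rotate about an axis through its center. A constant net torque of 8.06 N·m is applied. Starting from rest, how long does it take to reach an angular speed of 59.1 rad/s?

t ≈ 17.9 s

I = MR² = (6.73)(0.602)² = 2.439 kg·m².
α = τ/I = 8.06/2.439 = 3.305 rad/s².
ω = αt ⇒ t = ω/α = 59.1/3.305 = 17.88 s.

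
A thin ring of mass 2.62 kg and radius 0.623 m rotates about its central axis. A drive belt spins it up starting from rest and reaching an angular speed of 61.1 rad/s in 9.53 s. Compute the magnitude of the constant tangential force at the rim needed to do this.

I = MR² = (2.62)(0.623)² = 1.017 kg·m².
α = Δω/Δt = (61.1 − 0)/9.53 = 6.411 rad/s².
The required torque is τ = Iα = (1.017)(6.411) = 6.520 N·m.
A tangential force at the rim gives τ = FR, so F = τ/R = 6.520/0.623 = 10.46 N.

F ≈ 10.5 N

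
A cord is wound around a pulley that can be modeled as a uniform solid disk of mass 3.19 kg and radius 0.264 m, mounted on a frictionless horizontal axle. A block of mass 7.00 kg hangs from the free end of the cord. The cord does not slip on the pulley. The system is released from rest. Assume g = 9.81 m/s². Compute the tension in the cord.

I = ½MR² = (1/2)(3.19)(0.264)² = 0.1112 kg·m².
Block: mg − T = ma. Pulley: TR = Iα. No-slip: a = αR, so T = (I/R²)a = 1.595·a.
Then mg = (m + 1.595)a, so a = (7.00)(9.81)/(7.00 + 1.595) = 7.990 m/s².
T = 1.595·a = 12.74 N.

T ≈ 12.7 N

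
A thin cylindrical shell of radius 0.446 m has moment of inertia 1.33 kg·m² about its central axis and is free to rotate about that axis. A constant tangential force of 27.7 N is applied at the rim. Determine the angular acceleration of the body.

α ≈ 9.29 rad/s²

τ = F R = (27.7)(0.446) = 12.35 N·m.
From τ = Iα: α = 12.35/1.330 = 9.289 rad/s².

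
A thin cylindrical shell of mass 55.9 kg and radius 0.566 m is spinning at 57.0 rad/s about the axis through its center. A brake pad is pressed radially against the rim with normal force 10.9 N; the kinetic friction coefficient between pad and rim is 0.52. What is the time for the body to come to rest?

I = MR² = (55.9)(0.566)² = 17.91 kg·m².
Friction force f = μN = (0.52)(10.9) = 5.668 N at the rim; torque magnitude τ = fR = 3.208 N·m, opposing ω.
|α| = τ/I = 3.208/17.91 = 0.1791 rad/s² (deceleration).
0 = ω₀ − |α|t ⇒ t = ω₀/|α| = 57.0/0.1791 = 318.2 s.

t ≈ 318 s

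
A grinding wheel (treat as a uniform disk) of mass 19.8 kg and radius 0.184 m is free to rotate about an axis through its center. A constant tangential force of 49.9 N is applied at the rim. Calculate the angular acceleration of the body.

I = ½MR² = (1/2)(19.8)(0.184)² = 0.3352 kg·m².
τ = F R = (49.9)(0.184) = 9.182 N·m.
Newton's second law for rotation, τ = Iα, gives α = τ/I = 9.182/0.3352 = 27.39 rad/s².

α ≈ 27.4 rad/s²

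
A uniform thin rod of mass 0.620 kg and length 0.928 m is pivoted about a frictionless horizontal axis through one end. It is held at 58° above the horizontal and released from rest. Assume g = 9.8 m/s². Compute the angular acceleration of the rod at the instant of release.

About the pivot, I = (1/3)ML² = (1/3)(0.620)(0.928)² = 0.1780 kg·m².
The weight acts at the center, a distance L/2 = 0.4640 m from the pivot; τ = Mg(L/2) cos 58° = 1.494 N·m.
α = τ/I = 1.494/0.1780 = 8.394 rad/s².
(Equivalently α = (3g/(2L)) cos 58° = 8.394 rad/s².)

α ≈ 8.39 rad/s²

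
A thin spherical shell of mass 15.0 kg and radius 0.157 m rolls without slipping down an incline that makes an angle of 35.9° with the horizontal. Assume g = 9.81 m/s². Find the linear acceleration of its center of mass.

Translation along the incline: Mg sinθ − f = Ma.
Rotation about the center: fR = Iα with I = (2/3)MR². No-slip gives a = αR, so f = (I/R²)a = (2/3)M a.
Substituting: Mg sinθ = (1 + 0.6667)Ma, so a = g sinθ/(1 + 0.6667) = (9.81) sin 35.9° / 1.667 = 3.451 m/s².

a ≈ 3.45 m/s²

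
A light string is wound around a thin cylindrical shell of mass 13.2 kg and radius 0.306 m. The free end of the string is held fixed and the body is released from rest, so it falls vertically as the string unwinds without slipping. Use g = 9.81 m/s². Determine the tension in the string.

Translation: Mg − T = Ma. Rotation about the center: TR = Iα with I = MR².
With a = αR: T = (I/R²)a = M a, so Mg = (1 + 1.000)Ma.
a = g/(1 + 1.000) = 9.81/2.000 = 4.905 m/s².
T = 1.000·M·a = (1.000)(13.2)(4.905) = 64.75 N.

T ≈ 64.7 N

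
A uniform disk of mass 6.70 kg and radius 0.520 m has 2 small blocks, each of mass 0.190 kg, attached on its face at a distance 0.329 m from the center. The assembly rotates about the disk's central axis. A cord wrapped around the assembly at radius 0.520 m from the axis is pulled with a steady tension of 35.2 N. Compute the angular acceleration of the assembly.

I_disk = ½MR² = ½(6.70)(0.520)² = 0.9058 kg·m².
I_blocks = 2·m·r² = 2(0.190)(0.329)² = 0.04113 kg·m².
Total I = 0.9470 kg·m².
τ = F r = (35.2)(0.520) = 18.30 N·m.
α = τ/I = 18.30/0.9470 = 19.33 rad/s².

α ≈ 19.3 rad/s²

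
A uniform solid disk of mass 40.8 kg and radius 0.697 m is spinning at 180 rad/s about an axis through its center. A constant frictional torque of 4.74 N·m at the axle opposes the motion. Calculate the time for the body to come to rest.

t ≈ 376 s

I = ½MR² = (1/2)(40.8)(0.697)² = 9.911 kg·m².
The net torque has magnitude 4.74 N·m, opposing ω.
|α| = τ/I = 4.740/9.911 = 0.4783 rad/s² (deceleration).
0 = ω₀ − |α|t ⇒ t = ω₀/|α| = 180/0.4783 = 376.3 s.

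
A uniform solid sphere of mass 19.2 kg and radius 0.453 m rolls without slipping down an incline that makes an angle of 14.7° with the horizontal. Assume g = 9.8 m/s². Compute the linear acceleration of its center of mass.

a ≈ 1.78 m/s²

Translation along the incline: Mg sinθ − f = Ma.
Rotation about the center: fR = Iα with I = (2/5)MR². No-slip gives a = αR, so f = (I/R²)a = (2/5)M a.
Substituting: Mg sinθ = (1 + 0.4000)Ma, so a = g sinθ/(1 + 0.4000) = (9.8) sin 14.7° / 1.400 = 1.776 m/s².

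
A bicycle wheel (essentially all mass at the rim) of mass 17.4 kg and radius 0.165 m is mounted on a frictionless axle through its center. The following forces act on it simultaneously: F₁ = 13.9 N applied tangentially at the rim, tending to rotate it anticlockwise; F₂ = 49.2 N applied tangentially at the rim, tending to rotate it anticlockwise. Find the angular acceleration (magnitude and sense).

I = MR² = (17.4)(0.165)² = 0.4737 kg·m².
Taking anticlockwise as positive: τ₁ = +(13.9)(0.165) = +2.294 N·m; τ₂ = +(49.2)(0.165) = +8.118 N·m.
Net torque τ = 10.41 N·m.
α = τ/I = 10.41/0.4737 = 21.98 rad/s².

α ≈ 22.0 rad/s², anticlockwise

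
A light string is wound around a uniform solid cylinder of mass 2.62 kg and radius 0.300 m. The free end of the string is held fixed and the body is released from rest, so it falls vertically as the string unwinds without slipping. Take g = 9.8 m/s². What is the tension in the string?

Translation: Mg − T = Ma. Rotation about the center: TR = Iα with I = ½MR².
With a = αR: T = (I/R²)a = (1/2)M a, so Mg = (1 + 0.5000)Ma.
a = g/(1 + 0.5000) = 9.8/1.500 = 6.533 m/s².
T = 0.5000·M·a = (0.5000)(2.62)(6.533) = 8.559 N.

T ≈ 8.56 N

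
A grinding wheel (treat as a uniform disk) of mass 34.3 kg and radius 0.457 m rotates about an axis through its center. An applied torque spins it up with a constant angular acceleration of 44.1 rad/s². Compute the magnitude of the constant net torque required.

τ ≈ 158 N·m

I = ½MR² = (1/2)(34.3)(0.457)² = 3.582 kg·m².
τ = Iα = (3.582)(44.10) = 158.0 N·m.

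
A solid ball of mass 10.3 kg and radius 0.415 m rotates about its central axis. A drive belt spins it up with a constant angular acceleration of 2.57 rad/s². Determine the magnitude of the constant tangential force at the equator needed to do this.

F ≈ 4.39 N

I = (2/5)MR² = (2/5)(10.3)(0.415)² = 0.7096 kg·m².
The required torque is τ = Iα = (0.7096)(2.570) = 1.824 N·m.
A tangential force at the equator gives τ = FR, so F = τ/R = 1.824/0.415 = 4.394 N.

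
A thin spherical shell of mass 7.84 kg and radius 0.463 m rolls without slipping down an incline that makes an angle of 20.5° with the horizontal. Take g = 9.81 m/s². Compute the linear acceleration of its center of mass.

a ≈ 2.06 m/s²

Translation along the incline: Mg sinθ − f = Ma.
Rotation about the center: fR = Iα with I = (2/3)MR². No-slip gives a = αR, so f = (I/R²)a = (2/3)M a.
Substituting: Mg sinθ = (1 + 0.6667)Ma, so a = g sinθ/(1 + 0.6667) = (9.81) sin 20.5° / 1.667 = 2.061 m/s².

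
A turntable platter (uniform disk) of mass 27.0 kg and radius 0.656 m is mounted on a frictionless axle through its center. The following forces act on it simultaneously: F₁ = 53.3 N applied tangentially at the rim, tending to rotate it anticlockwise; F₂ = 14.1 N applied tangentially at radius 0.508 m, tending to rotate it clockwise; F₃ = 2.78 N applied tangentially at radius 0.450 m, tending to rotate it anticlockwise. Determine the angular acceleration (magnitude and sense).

α ≈ 5.00 rad/s², anticlockwise

I = ½MR² = (1/2)(27.0)(0.656)² = 5.810 kg·m².
Taking anticlockwise as positive: τ₁ = +(53.3)(0.656) = +34.96 N·m; τ₂ = −(14.1)(0.508) = −7.163 N·m; τ₃ = +(2.78)(0.450) = +1.251 N·m.
Net torque τ = 29.05 N·m.
α = τ/I = 29.05/5.810 = 5.001 rad/s².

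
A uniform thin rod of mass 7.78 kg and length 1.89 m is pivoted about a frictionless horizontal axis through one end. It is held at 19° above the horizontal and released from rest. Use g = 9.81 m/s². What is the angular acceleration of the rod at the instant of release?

α ≈ 7.36 rad/s²

About the pivot, I = (1/3)ML² = (1/3)(7.78)(1.89)² = 9.264 kg·m².
The weight acts at the center, a distance L/2 = 0.9450 m from the pivot; τ = Mg(L/2) cos 19° = 68.19 N·m.
α = τ/I = 68.19/9.264 = 7.362 rad/s².
(Equivalently α = (3g/(2L)) cos 19° = 7.362 rad/s².)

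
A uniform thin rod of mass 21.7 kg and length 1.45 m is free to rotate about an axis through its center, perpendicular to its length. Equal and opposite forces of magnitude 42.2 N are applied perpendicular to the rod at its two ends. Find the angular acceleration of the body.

α ≈ 16.1 rad/s²

I = (1/12)ML² = (1/12)(21.7)(1.45)² = 3.802 kg·m².
The couple gives τ = F·(L/2) + F·(L/2) = F L = (42.2)(1.45) = 61.19 N·m.
Newton's second law for rotation, τ = Iα, gives α = τ/I = 61.19/3.802 = 16.09 rad/s².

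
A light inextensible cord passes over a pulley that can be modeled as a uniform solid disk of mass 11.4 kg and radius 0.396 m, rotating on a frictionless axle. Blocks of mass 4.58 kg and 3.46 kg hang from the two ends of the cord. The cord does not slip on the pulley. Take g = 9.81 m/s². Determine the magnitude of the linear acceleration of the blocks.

I = ½MR² = (1/2)(11.4)(0.396)² = 0.8939 kg·m².
Heavier block: m₁g − T₁ = m₁a. Lighter block: T₂ − m₂g = m₂a.
Pulley: (T₁ − T₂)R = Iα = I(a/R), so T₁ − T₂ = (I/R²)a = (1/2)M_p a = 5.700·a.
Adding the three: (m₁ − m₂)g = (m₁ + m₂ + 5.700)a, so a = (4.58 − 3.46)(9.81)/(4.58 + 3.46 + 5.700) = 0.7997 m/s².

a ≈ 0.800 m/s²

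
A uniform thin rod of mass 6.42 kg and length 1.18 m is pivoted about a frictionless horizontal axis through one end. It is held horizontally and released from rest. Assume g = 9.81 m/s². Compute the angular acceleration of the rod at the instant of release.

About the pivot, I = (1/3)ML² = (1/3)(6.42)(1.18)² = 2.980 kg·m².
The weight acts at the center, a distance L/2 = 0.5900 m from the pivot; τ = Mg(L/2) = 37.16 N·m.
α = τ/I = 37.16/2.980 = 12.47 rad/s².
(Equivalently α = (3g/(2L)) = 12.47 rad/s².)

α ≈ 12.5 rad/s²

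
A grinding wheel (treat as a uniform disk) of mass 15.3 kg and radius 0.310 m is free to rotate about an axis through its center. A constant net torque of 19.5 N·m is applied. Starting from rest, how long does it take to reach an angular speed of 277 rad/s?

I = ½MR² = (1/2)(15.3)(0.310)² = 0.7352 kg·m².
α = τ/I = 19.5/0.7352 = 26.52 rad/s².
ω = αt ⇒ t = ω/α = 277/26.52 = 10.44 s.

t ≈ 10.4 s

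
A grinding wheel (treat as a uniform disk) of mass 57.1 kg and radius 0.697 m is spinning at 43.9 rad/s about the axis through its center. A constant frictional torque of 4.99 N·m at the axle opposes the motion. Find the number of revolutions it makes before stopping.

≈ 426 revolutions

I = ½MR² = (1/2)(57.1)(0.697)² = 13.87 kg·m².
The net torque has magnitude 4.99 N·m, opposing ω.
|α| = τ/I = 4.990/13.87 = 0.3598 rad/s² (deceleration).
ω² = ω₀² − 2|α|θ with ω = 0 ⇒ θ = ω₀²/(2|α|) = 2678 rad = 426.3 rev.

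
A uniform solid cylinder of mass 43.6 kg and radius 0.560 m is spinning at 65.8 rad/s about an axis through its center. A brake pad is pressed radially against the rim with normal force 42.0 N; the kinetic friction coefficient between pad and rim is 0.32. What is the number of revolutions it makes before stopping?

≈ 313 revolutions

I = ½MR² = (1/2)(43.6)(0.560)² = 6.836 kg·m².
Friction force f = μN = (0.32)(42.0) = 13.44 N at the rim; torque magnitude τ = fR = 7.526 N·m, opposing ω.
|α| = τ/I = 7.526/6.836 = 1.101 rad/s² (deceleration).
ω² = ω₀² − 2|α|θ with ω = 0 ⇒ θ = ω₀²/(2|α|) = 1966 rad = 313.0 rev.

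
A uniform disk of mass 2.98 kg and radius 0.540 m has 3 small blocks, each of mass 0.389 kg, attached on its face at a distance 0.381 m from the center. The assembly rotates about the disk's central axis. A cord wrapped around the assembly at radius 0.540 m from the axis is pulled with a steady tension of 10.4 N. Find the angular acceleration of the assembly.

I_disk = ½MR² = ½(2.98)(0.540)² = 0.4345 kg·m².
I_blocks = 3·m·r² = 3(0.389)(0.381)² = 0.1694 kg·m².
Total I = 0.6039 kg·m².
τ = F r = (10.4)(0.540) = 5.616 N·m.
α = τ/I = 5.616/0.6039 = 9.300 rad/s².

α ≈ 9.30 rad/s²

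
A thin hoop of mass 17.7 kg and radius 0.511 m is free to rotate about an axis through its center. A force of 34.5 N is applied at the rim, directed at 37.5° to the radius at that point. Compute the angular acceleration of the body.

I = MR² = (17.7)(0.511)² = 4.622 kg·m².
Only the tangential component produces torque: τ = F R sinθ = (34.5)(0.511) sin 37.5° = 10.73 N·m.
Newton's second law for rotation, τ = Iα, gives α = τ/I = 10.73/4.622 = 2.322 rad/s².

α ≈ 2.32 rad/s²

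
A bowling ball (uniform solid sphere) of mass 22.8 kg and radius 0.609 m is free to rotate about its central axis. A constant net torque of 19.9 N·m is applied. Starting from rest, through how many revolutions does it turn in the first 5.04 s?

I = (2/5)MR² = (2/5)(22.8)(0.609)² = 3.382 kg·m².
α = τ/I = 19.9/3.382 = 5.883 rad/s².
θ = ½αt² = ½(5.883)(5.04)² = 74.72 rad.
Revolutions = θ/(2π) = 11.89.

≈ 11.9 revolutions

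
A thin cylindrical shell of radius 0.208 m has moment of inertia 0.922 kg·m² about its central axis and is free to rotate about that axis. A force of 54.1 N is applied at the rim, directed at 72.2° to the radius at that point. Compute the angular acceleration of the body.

α ≈ 11.6 rad/s²

Only the tangential component produces torque: τ = F R sinθ = (54.1)(0.208) sin 72.2° = 10.71 N·m.
Newton's second law for rotation, τ = Iα, gives α = τ/I = 10.71/0.9220 = 11.62 rad/s².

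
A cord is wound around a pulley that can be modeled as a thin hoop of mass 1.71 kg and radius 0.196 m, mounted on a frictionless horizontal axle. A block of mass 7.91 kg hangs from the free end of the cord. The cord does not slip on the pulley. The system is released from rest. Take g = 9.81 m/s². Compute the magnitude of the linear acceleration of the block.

a ≈ 8.07 m/s²

I = MR² = (1.71)(0.196)² = 0.06569 kg·m².
Block: mg − T = ma. Pulley: TR = Iα. No-slip: a = αR, so T = (I/R²)a = 1.710·a.
Then mg = (m + 1.710)a, so a = (7.91)(9.81)/(7.91 + 1.710) = 8.066 m/s².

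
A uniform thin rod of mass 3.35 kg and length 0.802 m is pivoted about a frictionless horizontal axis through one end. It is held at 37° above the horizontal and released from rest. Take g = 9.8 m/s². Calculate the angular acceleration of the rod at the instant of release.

About the pivot, I = (1/3)ML² = (1/3)(3.35)(0.802)² = 0.7182 kg·m².
The weight acts at the center, a distance L/2 = 0.4010 m from the pivot; τ = Mg(L/2) cos 37° = 10.51 N·m.
α = τ/I = 10.51/0.7182 = 14.64 rad/s².
(Equivalently α = (3g/(2L)) cos 37° = 14.64 rad/s².)

α ≈ 14.6 rad/s²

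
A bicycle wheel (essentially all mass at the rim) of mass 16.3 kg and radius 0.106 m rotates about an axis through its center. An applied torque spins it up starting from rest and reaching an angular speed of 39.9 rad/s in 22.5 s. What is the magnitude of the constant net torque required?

I = MR² = (16.3)(0.106)² = 0.1831 kg·m².
α = Δω/Δt = (39.9 − 0)/22.5 = 1.773 rad/s².
τ = Iα = (0.1831)(1.773) = 0.3248 N·m.

τ ≈ 0.325 N·m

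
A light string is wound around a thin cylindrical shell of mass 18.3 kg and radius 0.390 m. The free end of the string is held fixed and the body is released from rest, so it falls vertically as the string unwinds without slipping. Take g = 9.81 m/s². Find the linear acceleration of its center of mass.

Translation: Mg − T = Ma. Rotation about the center: TR = Iα with I = MR².
With a = αR: T = (I/R²)a = M a, so Mg = (1 + 1.000)Ma.
a = g/(1 + 1.000) = 9.81/2.000 = 4.905 m/s².

a ≈ 4.91 m/s²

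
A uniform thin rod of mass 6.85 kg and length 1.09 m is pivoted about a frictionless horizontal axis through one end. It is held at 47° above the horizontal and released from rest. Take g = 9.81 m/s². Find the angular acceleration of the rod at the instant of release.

About the pivot, I = (1/3)ML² = (1/3)(6.85)(1.09)² = 2.713 kg·m².
The weight acts at the center, a distance L/2 = 0.5450 m from the pivot; τ = Mg(L/2) cos 47° = 24.98 N·m.
α = τ/I = 24.98/2.713 = 9.207 rad/s².
(Equivalently α = (3g/(2L)) cos 47° = 9.207 rad/s².)

α ≈ 9.21 rad/s²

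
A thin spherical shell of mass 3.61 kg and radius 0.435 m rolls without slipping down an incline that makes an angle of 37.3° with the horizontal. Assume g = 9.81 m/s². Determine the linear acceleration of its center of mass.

Translation along the incline: Mg sinθ − f = Ma.
Rotation about the center: fR = Iα with I = (2/3)MR². No-slip gives a = αR, so f = (I/R²)a = (2/3)M a.
Substituting: Mg sinθ = (1 + 0.6667)Ma, so a = g sinθ/(1 + 0.6667) = (9.81) sin 37.3° / 1.667 = 3.567 m/s².

a ≈ 3.57 m/s²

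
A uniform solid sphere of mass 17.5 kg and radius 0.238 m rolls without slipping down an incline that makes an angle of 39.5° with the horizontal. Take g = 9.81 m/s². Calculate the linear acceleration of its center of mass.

a ≈ 4.46 m/s²

Translation along the incline: Mg sinθ − f = Ma.
Rotation about the center: fR = Iα with I = (2/5)MR². No-slip gives a = αR, so f = (I/R²)a = (2/5)M a.
Substituting: Mg sinθ = (1 + 0.4000)Ma, so a = g sinθ/(1 + 0.4000) = (9.81) sin 39.5° / 1.400 = 4.457 m/s².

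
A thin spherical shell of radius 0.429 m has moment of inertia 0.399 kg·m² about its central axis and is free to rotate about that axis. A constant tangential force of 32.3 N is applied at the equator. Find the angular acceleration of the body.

α ≈ 34.7 rad/s²

τ = F R = (32.3)(0.429) = 13.86 N·m.
From τ = Iα: α = 13.86/0.3990 = 34.73 rad/s².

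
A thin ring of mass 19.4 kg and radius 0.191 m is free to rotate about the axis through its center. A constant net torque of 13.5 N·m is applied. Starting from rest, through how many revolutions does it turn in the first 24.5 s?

I = MR² = (19.4)(0.191)² = 0.7077 kg·m².
α = τ/I = 13.5/0.7077 = 19.08 rad/s².
θ = ½αt² = ½(19.08)(24.5)² = 5725 rad.
Revolutions = θ/(2π) = 911.1.

≈ 911 revolutions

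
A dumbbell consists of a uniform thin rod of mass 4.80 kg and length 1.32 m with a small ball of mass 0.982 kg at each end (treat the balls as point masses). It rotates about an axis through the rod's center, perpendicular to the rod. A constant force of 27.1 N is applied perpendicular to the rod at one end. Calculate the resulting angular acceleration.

α ≈ 11.5 rad/s²

I_rod = (1/12)ML² = (1/12)(4.80)(1.32)² = 0.6970 kg·m².
I_balls = 2·m·(L/2)² = 2(0.982)(0.6600)² = 0.8555 kg·m².
Total I = 1.552 kg·m².
τ = F·(L/2) = (27.1)(0.660) = 17.89 N·m.
α = τ/I = 17.89/1.552 = 11.52 rad/s².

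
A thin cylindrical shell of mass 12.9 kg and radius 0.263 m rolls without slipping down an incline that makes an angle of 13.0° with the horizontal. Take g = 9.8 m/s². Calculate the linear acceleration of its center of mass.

a ≈ 1.10 m/s²

Translation along the incline: Mg sinθ − f = Ma.
Rotation about the center: fR = Iα with I = MR². No-slip gives a = αR, so f = (I/R²)a = M a.
Substituting: Mg sinθ = (1 + 1.000)Ma, so a = g sinθ/(1 + 1.000) = (9.8) sin 13.0° / 2.000 = 1.102 m/s².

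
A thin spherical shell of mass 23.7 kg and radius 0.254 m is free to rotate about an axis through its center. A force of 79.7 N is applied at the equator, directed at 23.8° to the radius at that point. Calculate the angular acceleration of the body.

α ≈ 8.01 rad/s²

I = (2/3)MR² = (2/3)(23.7)(0.254)² = 1.019 kg·m².
Only the tangential component produces torque: τ = F R sinθ = (79.7)(0.254) sin 23.8° = 8.169 N·m.
Newton's second law for rotation, τ = Iα, gives α = τ/I = 8.169/1.019 = 8.014 rad/s².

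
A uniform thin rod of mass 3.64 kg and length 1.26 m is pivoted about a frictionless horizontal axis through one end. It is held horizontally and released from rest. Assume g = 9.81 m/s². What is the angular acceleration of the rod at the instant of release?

α ≈ 11.7 rad/s²

About the pivot, I = (1/3)ML² = (1/3)(3.64)(1.26)² = 1.926 kg·m².
The weight acts at the center, a distance L/2 = 0.6300 m from the pivot; τ = Mg(L/2) = 22.50 N·m.
α = τ/I = 22.50/1.926 = 11.68 rad/s².
(Equivalently α = (3g/(2L)) = 11.68 rad/s².)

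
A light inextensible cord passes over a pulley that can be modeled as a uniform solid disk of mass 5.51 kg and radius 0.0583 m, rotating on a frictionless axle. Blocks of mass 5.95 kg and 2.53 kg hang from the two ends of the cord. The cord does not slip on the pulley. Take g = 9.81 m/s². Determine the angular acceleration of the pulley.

I = ½MR² = (1/2)(5.51)(0.0583)² = 0.009364 kg·m².
Heavier block: m₁g − T₁ = m₁a. Lighter block: T₂ − m₂g = m₂a.
Pulley: (T₁ − T₂)R = Iα = I(a/R), so T₁ − T₂ = (I/R²)a = (1/2)M_p a = 2.755·a.
Adding the three: (m₁ − m₂)g = (m₁ + m₂ + 2.755)a, so a = (5.95 − 2.53)(9.81)/(5.95 + 2.53 + 2.755) = 2.986 m/s².
α = a/R = 2.986/0.0583 = 51.22 rad/s².

α ≈ 51.2 rad/s²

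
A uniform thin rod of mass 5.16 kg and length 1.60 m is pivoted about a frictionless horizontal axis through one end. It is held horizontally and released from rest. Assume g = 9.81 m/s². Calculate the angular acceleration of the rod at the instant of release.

α ≈ 9.20 rad/s²

About the pivot, I = (1/3)ML² = (1/3)(5.16)(1.60)² = 4.403 kg·m².
The weight acts at the center, a distance L/2 = 0.8000 m from the pivot; τ = Mg(L/2) = 40.50 N·m.
α = τ/I = 40.50/4.403 = 9.197 rad/s².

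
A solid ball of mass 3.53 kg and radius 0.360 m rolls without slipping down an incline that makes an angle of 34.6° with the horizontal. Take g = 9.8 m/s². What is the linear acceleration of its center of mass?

Translation along the incline: Mg sinθ − f = Ma.
Rotation about the center: fR = Iα with I = (2/5)MR². No-slip gives a = αR, so f = (I/R²)a = (2/5)M a.
Substituting: Mg sinθ = (1 + 0.4000)Ma, so a = g sinθ/(1 + 0.4000) = (9.8) sin 34.6° / 1.400 = 3.975 m/s².

a ≈ 3.97 m/s²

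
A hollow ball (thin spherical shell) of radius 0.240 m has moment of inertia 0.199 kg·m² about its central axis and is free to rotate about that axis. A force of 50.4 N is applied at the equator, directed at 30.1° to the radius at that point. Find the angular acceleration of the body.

Only the tangential component produces torque: τ = F R sinθ = (50.4)(0.240) sin 30.1° = 6.066 N·m.
Newton's second law for rotation, τ = Iα, gives α = τ/I = 6.066/0.1990 = 30.48 rad/s².

α ≈ 30.5 rad/s²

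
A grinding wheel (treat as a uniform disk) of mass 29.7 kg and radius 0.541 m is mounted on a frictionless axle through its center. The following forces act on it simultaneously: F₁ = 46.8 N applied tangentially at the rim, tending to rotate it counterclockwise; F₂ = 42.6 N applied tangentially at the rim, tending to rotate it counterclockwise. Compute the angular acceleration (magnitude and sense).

α ≈ 11.1 rad/s², counterclockwise

I = ½MR² = (1/2)(29.7)(0.541)² = 4.346 kg·m².
Taking counterclockwise as positive: τ₁ = +(46.8)(0.541) = +25.32 N·m; τ₂ = +(42.6)(0.541) = +23.05 N·m.
Net torque τ = 48.37 N·m.
α = τ/I = 48.37/4.346 = 11.13 rad/s².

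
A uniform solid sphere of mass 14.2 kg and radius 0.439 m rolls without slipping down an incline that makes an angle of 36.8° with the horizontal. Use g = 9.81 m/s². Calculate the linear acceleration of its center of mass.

Translation along the incline: Mg sinθ − f = Ma.
Rotation about the center: fR = Iα with I = (2/5)MR². No-slip gives a = αR, so f = (I/R²)a = (2/5)M a.
Substituting: Mg sinθ = (1 + 0.4000)Ma, so a = g sinθ/(1 + 0.4000) = (9.81) sin 36.8° / 1.400 = 4.197 m/s².

a ≈ 4.20 m/s²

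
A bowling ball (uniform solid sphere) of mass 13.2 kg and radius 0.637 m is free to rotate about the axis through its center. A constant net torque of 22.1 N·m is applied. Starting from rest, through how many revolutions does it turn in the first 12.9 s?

I = (2/5)MR² = (2/5)(13.2)(0.637)² = 2.142 kg·m².
α = τ/I = 22.1/2.142 = 10.32 rad/s².
θ = ½αt² = ½(10.32)(12.9)² = 858.3 rad.
Revolutions = θ/(2π) = 136.6.

≈ 137 revolutions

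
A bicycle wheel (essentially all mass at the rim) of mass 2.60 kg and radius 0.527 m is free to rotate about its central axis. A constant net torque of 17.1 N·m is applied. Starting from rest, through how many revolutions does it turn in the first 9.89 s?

I = MR² = (2.60)(0.527)² = 0.7221 kg·m².
α = τ/I = 17.1/0.7221 = 23.68 rad/s².
θ = ½αt² = ½(23.68)(9.89)² = 1158 rad.
Revolutions = θ/(2π) = 184.3.

≈ 184 revolutions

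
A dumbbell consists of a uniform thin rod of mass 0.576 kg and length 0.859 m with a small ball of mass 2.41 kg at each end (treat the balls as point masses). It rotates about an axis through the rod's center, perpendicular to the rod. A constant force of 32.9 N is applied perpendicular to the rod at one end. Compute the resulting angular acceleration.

α ≈ 15.3 rad/s²

I_rod = (1/12)ML² = (1/12)(0.576)(0.859)² = 0.03542 kg·m².
I_balls = 2·m·(L/2)² = 2(2.41)(0.4295)² = 0.8891 kg·m².
Total I = 0.9246 kg·m².
τ = F·(L/2) = (32.9)(0.429) = 14.13 N·m.
α = τ/I = 14.13/0.9246 = 15.28 rad/s².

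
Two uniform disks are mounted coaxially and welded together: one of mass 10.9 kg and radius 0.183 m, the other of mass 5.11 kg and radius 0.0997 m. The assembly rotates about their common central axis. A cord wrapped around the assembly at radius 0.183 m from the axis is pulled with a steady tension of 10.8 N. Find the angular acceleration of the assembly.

I = ½M₁R₁² + ½M₂R₂² = ½(10.9)(0.183)² + ½(5.11)(0.0997)² = 0.2079 kg·m².
τ = F r = (10.8)(0.183) = 1.976 N·m.
α = τ/I = 1.976/0.2079 = 9.506 rad/s².

α ≈ 9.51 rad/s²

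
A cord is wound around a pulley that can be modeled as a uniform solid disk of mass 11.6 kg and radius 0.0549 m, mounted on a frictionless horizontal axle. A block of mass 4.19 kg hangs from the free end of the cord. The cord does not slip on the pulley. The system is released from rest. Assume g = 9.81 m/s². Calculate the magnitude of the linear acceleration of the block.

I = ½MR² = (1/2)(11.6)(0.0549)² = 0.01748 kg·m².
Block: mg − T = ma. Pulley: TR = Iα. No-slip: a = αR, so T = (I/R²)a = 5.800·a.
Then mg = (m + 5.800)a, so a = (4.19)(9.81)/(4.19 + 5.800) = 4.115 m/s².

a ≈ 4.11 m/s²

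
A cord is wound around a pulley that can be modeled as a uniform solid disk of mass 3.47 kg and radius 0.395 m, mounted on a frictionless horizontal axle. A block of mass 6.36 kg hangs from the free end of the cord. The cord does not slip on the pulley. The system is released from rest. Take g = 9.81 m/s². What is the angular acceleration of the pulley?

α ≈ 19.5 rad/s²

I = ½MR² = (1/2)(3.47)(0.395)² = 0.2707 kg·m².
Block: mg − T = ma. Pulley: TR = Iα. No-slip: a = αR, so T = (I/R²)a = 1.735·a.
Then mg = (m + 1.735)a, so a = (6.36)(9.81)/(6.36 + 1.735) = 7.707 m/s².
α = a/R = 7.707/0.395 = 19.51 rad/s².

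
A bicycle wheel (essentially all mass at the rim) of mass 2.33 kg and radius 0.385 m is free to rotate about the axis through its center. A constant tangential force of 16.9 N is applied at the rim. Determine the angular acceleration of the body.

I = MR² = (2.33)(0.385)² = 0.3454 kg·m².
τ = F R = (16.9)(0.385) = 6.506 N·m.
Newton's second law for rotation, τ = Iα, gives α = τ/I = 6.506/0.3454 = 18.84 rad/s².

α ≈ 18.8 rad/s²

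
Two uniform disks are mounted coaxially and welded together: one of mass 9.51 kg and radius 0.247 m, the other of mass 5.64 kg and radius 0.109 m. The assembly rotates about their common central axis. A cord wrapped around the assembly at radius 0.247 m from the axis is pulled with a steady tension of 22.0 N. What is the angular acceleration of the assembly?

α ≈ 16.8 rad/s²

I = ½M₁R₁² + ½M₂R₂² = ½(9.51)(0.247)² + ½(5.64)(0.109)² = 0.3236 kg·m².
τ = F r = (22.0)(0.247) = 5.434 N·m.
α = τ/I = 5.434/0.3236 = 16.79 rad/s².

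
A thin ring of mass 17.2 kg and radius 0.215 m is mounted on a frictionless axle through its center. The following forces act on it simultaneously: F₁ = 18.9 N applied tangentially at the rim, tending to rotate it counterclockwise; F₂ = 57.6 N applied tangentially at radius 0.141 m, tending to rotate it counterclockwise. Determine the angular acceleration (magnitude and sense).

α ≈ 15.3 rad/s², counterclockwise

I = MR² = (17.2)(0.215)² = 0.7951 kg·m².
Taking counterclockwise as positive: τ₁ = +(18.9)(0.215) = +4.063 N·m; τ₂ = +(57.6)(0.141) = +8.122 N·m.
Net torque τ = 12.19 N·m.
α = τ/I = 12.19/0.7951 = 15.33 rad/s².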